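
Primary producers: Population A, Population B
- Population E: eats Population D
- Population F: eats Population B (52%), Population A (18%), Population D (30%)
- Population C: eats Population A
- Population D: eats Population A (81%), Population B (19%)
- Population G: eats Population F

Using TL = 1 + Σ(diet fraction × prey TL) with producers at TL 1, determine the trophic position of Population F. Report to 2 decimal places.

Population C: 1 + 1 = 2
Population D: 1 + (0.81×1 + 0.19×1) = 2
Population E: 1 + 2 = 3
Population F: 1 + (0.52×1 + 0.18×1 + 0.3×2) = 2.3
Population G: 1 + 2.3 = 3.3

2.30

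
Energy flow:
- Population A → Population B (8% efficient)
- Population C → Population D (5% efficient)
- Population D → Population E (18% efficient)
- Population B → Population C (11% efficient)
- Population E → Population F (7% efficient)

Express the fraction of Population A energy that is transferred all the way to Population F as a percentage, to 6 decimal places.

0.000554%

Product of link efficiencies: 0.08 × 0.11 × 0.05 × 0.18 × 0.07 = 0.000005544
As a percentage: 0.000005544 × 100 = 0.000554%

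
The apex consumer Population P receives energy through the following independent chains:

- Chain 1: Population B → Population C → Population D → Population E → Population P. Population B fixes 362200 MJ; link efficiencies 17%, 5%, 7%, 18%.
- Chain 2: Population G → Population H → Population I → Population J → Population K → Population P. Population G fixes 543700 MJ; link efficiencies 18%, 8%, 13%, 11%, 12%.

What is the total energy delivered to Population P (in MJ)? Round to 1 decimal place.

52.2 MJ

Chain 1: 362200 × 0.17 × 0.05 × 0.07 × 0.18 = 38.79162 MJ
Chain 2: 543700 × 0.18 × 0.08 × 0.13 × 0.11 × 0.12 = 13.43504448 MJ
Total at Population P: 38.79162 + 13.43504448 = 52.22666448 MJ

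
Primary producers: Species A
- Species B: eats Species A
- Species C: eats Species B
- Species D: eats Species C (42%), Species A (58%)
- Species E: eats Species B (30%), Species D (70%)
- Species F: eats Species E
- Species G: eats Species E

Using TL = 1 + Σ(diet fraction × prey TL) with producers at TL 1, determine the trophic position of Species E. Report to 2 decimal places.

3.59

Species B: 1 + 1 = 2
Species C: 1 + 2 = 3
Species D: 1 + (0.42×3 + 0.58×1) = 2.84
Species E: 1 + (0.3×2 + 0.7×2.84) = 3.588
Species F: 1 + 3.588 = 4.588
Species G: 1 + 3.588 = 4.588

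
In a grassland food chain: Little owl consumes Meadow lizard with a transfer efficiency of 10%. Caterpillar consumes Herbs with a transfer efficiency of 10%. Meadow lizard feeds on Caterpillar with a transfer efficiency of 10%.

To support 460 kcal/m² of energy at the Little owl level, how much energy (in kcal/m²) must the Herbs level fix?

Cumulative transfer efficiency: 0.1 × 0.1 × 0.1 = 0.001
Herbs energy = 460 / 0.001 = 460000 kcal/m²

460000 kcal/m²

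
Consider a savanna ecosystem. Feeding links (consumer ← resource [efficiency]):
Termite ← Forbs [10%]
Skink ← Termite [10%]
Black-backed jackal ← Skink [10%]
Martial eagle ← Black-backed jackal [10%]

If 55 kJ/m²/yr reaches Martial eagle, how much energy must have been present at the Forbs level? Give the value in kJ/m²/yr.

550000 kJ/m²/yr

Cumulative transfer efficiency: 0.1 × 0.1 × 0.1 × 0.1 = 0.0001
Forbs energy = 55 / 0.0001 = 550000 kJ/m²/yr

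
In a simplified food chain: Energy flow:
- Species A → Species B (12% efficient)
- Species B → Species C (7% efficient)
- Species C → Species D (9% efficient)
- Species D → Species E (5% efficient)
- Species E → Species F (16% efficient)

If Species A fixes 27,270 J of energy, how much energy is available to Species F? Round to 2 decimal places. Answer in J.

Species B: 27270 × 0.12 = 3272.4 J
Species C: 3272.4 × 0.07 = 229.068 J
Species D: 229.068 × 0.09 = 20.61612 J
Species E: 20.61612 × 0.05 = 1.030806 J
Species F: 1.030806 × 0.16 = 0.16492896 J

0.16 J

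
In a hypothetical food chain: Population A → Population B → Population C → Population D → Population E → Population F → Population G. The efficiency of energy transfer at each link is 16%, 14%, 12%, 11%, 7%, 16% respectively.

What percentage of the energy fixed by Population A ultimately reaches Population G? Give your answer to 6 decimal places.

Product of link efficiencies: 0.16 × 0.14 × 0.12 × 0.11 × 0.07 × 0.16 = 0.000003311616
As a percentage: 0.000003311616 × 100 = 0.000331%

0.000331%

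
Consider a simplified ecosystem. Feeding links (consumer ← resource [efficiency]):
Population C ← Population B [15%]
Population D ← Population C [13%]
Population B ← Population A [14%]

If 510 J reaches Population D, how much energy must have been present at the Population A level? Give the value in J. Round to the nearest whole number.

Cumulative transfer efficiency: 0.14 × 0.15 × 0.13 = 0.00273
Population A energy = 510 / 0.00273 = 186813 J

186813 J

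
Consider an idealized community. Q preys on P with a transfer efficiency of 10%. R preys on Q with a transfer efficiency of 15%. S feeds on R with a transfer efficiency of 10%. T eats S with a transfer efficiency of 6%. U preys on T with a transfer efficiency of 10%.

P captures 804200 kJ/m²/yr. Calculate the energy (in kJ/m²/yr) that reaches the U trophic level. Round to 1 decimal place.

7.2 kJ/m²/yr

Q: 804200 × 0.1 = 80420 kJ/m²/yr
R: 80420 × 0.15 = 12063 kJ/m²/yr
S: 12063 × 0.1 = 1206.3 kJ/m²/yr
T: 1206.3 × 0.06 = 72.378 kJ/m²/yr
U: 72.378 × 0.1 = 7.2378 kJ/m²/yr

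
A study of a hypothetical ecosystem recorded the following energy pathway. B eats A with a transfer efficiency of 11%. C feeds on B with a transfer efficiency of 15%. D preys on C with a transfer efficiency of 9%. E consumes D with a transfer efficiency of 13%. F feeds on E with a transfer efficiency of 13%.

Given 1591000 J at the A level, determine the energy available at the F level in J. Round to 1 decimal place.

B: 1591000 × 0.11 = 175010 J
C: 175010 × 0.15 = 26251.5 J
D: 26251.5 × 0.09 = 2362.635 J
E: 2362.635 × 0.13 = 307.14255 J
F: 307.14255 × 0.13 = 39.9285315 J

39.9 J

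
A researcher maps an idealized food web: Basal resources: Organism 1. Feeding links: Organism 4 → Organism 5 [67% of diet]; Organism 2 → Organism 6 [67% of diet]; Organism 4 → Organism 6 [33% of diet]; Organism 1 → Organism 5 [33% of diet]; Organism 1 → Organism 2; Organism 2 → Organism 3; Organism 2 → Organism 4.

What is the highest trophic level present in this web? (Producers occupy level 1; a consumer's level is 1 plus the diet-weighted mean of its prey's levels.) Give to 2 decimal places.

3.34

Organism 2: 1 + 1 = 2
Organism 3: 1 + 2 = 3
Organism 4: 1 + 2 = 3
Organism 5: 1 + (0.67×3 + 0.33×1) = 3.34
Organism 6: 1 + (0.33×3 + 0.67×2) = 3.33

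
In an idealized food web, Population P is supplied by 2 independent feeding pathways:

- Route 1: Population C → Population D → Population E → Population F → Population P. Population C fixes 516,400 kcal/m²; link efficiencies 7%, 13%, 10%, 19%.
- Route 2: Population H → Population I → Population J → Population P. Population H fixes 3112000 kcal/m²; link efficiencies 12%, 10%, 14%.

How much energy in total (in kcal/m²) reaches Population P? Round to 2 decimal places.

Route 1: 516400 × 0.07 × 0.13 × 0.1 × 0.19 = 89.28556 kcal/m²
Route 2: 3112000 × 0.12 × 0.1 × 0.14 = 5228.16 kcal/m²
Total at Population P: 89.28556 + 5228.16 = 5317.44556 kcal/m²

5317.45 kcal/m²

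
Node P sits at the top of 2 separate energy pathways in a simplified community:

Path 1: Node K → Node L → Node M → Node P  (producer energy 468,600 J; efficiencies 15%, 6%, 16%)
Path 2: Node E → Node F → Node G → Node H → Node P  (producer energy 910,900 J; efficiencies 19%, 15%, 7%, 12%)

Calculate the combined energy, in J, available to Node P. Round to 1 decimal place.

892.9 J

Path 1: 468600 × 0.15 × 0.06 × 0.16 = 674.784 J
Path 2: 910900 × 0.19 × 0.15 × 0.07 × 0.12 = 218.06946 J
Total at Node P: 674.784 + 218.06946 = 892.85346 J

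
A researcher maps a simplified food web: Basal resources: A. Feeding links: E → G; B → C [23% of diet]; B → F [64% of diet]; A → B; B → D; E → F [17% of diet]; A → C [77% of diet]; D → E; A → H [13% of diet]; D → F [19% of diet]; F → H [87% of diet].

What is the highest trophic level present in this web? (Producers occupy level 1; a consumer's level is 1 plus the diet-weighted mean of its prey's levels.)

5

B: 1 + 1 = 2
C: 1 + (0.23×2 + 0.77×1) = 2.23
D: 1 + 2 = 3
E: 1 + 3 = 4
F: 1 + (0.19×3 + 0.17×4 + 0.64×2) = 3.53
G: 1 + 4 = 5
H: 1 + (0.87×3.53 + 0.13×1) = 4.2011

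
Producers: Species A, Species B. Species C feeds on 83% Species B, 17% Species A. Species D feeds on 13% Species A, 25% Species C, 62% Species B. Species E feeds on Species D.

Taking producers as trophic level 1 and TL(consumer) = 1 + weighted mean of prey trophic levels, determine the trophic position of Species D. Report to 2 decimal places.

Species C: 1 + (0.83×1 + 0.17×1) = 2
Species D: 1 + (0.13×1 + 0.25×2 + 0.62×1) = 2.25
Species E: 1 + 2.25 = 3.25

2.25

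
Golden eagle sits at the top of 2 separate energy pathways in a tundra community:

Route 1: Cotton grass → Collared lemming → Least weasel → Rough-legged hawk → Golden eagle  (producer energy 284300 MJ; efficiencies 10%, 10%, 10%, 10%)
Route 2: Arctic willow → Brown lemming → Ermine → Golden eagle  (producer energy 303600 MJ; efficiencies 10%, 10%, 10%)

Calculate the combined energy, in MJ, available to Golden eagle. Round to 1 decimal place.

332.0 MJ

Route 1: 284300 × 0.1 × 0.1 × 0.1 × 0.1 = 28.43 MJ
Route 2: 303600 × 0.1 × 0.1 × 0.1 = 303.6 MJ
Total at Golden eagle: 28.43 + 303.6 = 332.03 MJ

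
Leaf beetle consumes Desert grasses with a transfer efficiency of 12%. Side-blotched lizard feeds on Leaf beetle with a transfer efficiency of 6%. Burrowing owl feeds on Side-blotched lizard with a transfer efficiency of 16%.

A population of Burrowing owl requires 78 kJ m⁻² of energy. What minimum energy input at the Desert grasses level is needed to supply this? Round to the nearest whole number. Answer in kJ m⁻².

67708 kJ m⁻²

Cumulative transfer efficiency: 0.12 × 0.06 × 0.16 = 0.001152
Desert grasses energy = 78 / 0.001152 = 67708 kJ m⁻²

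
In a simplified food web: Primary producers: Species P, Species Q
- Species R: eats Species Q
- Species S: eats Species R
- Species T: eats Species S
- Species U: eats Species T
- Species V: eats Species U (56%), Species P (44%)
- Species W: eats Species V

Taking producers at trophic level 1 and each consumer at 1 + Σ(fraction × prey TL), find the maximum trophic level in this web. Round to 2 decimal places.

5.24

Species R: 1 + 1 = 2
Species S: 1 + 2 = 3
Species T: 1 + 3 = 4
Species U: 1 + 4 = 5
Species V: 1 + (0.56×5 + 0.44×1) = 4.24
Species W: 1 + 4.24 = 5.24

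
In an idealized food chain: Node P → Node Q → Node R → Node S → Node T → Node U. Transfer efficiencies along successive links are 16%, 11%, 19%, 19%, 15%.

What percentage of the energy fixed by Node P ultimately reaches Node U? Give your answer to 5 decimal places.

0.00953%

Product of link efficiencies: 0.16 × 0.11 × 0.19 × 0.19 × 0.15 = 0.000095304
As a percentage: 0.000095304 × 100 = 0.00953%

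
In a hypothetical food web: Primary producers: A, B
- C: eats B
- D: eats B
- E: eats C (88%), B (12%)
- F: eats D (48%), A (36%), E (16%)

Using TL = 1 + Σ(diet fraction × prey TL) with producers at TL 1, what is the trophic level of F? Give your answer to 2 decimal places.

C: 1 + 1 = 2
D: 1 + 1 = 2
E: 1 + (0.88×2 + 0.12×1) = 2.88
F: 1 + (0.48×2 + 0.36×1 + 0.16×2.88) = 2.7808

2.78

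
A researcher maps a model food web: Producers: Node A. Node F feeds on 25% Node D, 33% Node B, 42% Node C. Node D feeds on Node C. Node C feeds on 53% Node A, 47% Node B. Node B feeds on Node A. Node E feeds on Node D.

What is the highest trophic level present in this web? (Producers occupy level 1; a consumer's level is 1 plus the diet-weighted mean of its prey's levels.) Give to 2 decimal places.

4.47

Node B: 1 + 1 = 2
Node C: 1 + (0.53×1 + 0.47×2) = 2.47
Node D: 1 + 2.47 = 3.47
Node E: 1 + 3.47 = 4.47
Node F: 1 + (0.25×3.47 + 0.33×2 + 0.42×2.47) = 3.5649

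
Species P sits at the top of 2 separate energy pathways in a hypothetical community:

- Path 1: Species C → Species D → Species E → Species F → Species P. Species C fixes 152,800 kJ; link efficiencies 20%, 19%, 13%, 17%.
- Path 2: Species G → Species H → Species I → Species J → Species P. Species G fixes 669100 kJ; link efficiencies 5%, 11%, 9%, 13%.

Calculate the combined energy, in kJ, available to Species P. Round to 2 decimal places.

Path 1: 152800 × 0.2 × 0.19 × 0.13 × 0.17 = 128.32144 kJ
Path 2: 669100 × 0.05 × 0.11 × 0.09 × 0.13 = 43.056585 kJ
Total at Species P: 128.32144 + 43.056585 = 171.378025 kJ

171.38 kJ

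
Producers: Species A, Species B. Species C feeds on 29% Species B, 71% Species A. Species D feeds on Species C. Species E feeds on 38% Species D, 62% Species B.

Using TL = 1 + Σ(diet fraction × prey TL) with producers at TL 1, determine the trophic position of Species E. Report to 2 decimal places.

Species C: 1 + (0.29×1 + 0.71×1) = 2
Species D: 1 + 2 = 3
Species E: 1 + (0.38×3 + 0.62×1) = 2.76

2.76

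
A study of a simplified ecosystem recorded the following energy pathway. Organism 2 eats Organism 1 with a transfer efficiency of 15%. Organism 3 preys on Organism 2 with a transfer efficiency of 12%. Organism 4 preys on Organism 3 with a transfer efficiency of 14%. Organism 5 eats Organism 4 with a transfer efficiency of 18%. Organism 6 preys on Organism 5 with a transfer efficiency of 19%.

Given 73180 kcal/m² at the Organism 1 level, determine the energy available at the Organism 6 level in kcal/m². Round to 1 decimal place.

Organism 2: 73180 × 0.15 = 10977 kcal/m²
Organism 3: 10977 × 0.12 = 1317.24 kcal/m²
Organism 4: 1317.24 × 0.14 = 184.4136 kcal/m²
Organism 5: 184.4136 × 0.18 = 33.194448 kcal/m²
Organism 6: 33.194448 × 0.19 = 6.30694512 kcal/m²

6.3 kcal/m²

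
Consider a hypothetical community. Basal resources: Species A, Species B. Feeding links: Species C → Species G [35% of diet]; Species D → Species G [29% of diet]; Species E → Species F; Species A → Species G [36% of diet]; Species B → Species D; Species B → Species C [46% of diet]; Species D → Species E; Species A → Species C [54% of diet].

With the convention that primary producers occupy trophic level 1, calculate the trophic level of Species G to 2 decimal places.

Species C: 1 + (0.46×1 + 0.54×1) = 2
Species D: 1 + 1 = 2
Species E: 1 + 2 = 3
Species F: 1 + 3 = 4
Species G: 1 + (0.29×2 + 0.35×2 + 0.36×1) = 2.64

2.64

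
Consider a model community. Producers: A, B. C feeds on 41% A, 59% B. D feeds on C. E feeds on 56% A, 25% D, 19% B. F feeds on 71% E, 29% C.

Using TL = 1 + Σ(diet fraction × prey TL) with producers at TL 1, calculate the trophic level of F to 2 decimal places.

3.36

C: 1 + (0.41×1 + 0.59×1) = 2
D: 1 + 2 = 3
E: 1 + (0.56×1 + 0.25×3 + 0.19×1) = 2.5
F: 1 + (0.71×2.5 + 0.29×2) = 3.355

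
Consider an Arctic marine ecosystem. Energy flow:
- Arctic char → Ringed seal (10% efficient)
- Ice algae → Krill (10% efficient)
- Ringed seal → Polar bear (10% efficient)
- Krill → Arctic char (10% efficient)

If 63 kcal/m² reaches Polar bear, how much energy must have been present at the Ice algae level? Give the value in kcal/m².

Cumulative transfer efficiency: 0.1 × 0.1 × 0.1 × 0.1 = 0.0001
Ice algae energy = 63 / 0.0001 = 630000 kcal/m²

630000 kcal/m²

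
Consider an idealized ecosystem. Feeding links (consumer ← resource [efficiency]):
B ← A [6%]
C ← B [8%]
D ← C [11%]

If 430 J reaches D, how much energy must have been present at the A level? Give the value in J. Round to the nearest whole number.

814394 J

Cumulative transfer efficiency: 0.06 × 0.08 × 0.11 = 0.000528
A energy = 430 / 0.000528 = 814394 J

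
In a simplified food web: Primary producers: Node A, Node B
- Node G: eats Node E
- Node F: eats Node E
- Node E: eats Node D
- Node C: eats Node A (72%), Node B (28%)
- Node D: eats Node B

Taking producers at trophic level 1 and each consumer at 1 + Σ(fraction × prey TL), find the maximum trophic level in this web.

Node C: 1 + (0.72×1 + 0.28×1) = 2
Node D: 1 + 1 = 2
Node E: 1 + 2 = 3
Node F: 1 + 3 = 4
Node G: 1 + 3 = 4

4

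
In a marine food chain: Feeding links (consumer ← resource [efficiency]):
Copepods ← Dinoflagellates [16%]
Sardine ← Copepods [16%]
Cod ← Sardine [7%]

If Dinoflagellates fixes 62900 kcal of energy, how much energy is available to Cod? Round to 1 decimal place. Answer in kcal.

Copepods: 62900 × 0.16 = 10064 kcal
Sardine: 10064 × 0.16 = 1610.24 kcal
Cod: 1610.24 × 0.07 = 112.7168 kcal

112.7 kcal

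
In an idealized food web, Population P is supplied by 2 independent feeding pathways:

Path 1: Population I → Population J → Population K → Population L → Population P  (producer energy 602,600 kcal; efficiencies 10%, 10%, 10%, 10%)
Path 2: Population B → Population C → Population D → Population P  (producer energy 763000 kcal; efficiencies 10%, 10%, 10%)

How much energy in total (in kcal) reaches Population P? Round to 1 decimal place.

Path 1: 602600 × 0.1 × 0.1 × 0.1 × 0.1 = 60.26 kcal
Path 2: 763000 × 0.1 × 0.1 × 0.1 = 763 kcal
Total at Population P: 60.26 + 763 = 823.26 kcal

823.3 kcal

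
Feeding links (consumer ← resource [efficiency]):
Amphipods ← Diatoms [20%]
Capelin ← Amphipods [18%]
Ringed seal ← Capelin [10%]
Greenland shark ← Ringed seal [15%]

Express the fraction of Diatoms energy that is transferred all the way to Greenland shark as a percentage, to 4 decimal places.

0.0540%

Product of link efficiencies: 0.2 × 0.18 × 0.1 × 0.15 = 0.00054
As a percentage: 0.00054 × 100 = 0.0540%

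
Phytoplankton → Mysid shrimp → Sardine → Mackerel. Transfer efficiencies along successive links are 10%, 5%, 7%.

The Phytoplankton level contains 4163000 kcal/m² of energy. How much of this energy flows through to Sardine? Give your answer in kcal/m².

Mysid shrimp: 4163000 × 0.1 = 416300 kcal/m²
Sardine: 416300 × 0.05 = 20815 kcal/m²

20815 kcal/m²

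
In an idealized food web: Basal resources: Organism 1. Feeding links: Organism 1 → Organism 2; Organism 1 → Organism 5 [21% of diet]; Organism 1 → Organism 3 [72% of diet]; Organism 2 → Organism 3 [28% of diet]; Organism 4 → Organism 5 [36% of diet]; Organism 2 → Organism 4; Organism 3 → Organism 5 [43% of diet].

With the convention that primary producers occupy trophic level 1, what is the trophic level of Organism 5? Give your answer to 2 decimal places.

3.27

Organism 2: 1 + 1 = 2
Organism 3: 1 + (0.72×1 + 0.28×2) = 2.28
Organism 4: 1 + 2 = 3
Organism 5: 1 + (0.21×1 + 0.43×2.28 + 0.36×3) = 3.2704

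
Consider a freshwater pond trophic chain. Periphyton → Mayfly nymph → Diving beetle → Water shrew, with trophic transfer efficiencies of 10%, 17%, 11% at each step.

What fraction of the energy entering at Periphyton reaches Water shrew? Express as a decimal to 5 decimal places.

Product of link efficiencies: 0.1 × 0.17 × 0.11 = 0.00187

0.00187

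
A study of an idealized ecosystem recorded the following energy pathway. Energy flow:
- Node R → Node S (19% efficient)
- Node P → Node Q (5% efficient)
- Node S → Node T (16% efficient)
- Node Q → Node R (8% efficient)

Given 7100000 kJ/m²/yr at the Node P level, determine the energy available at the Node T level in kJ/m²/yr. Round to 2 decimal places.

Node Q: 7100000 × 0.05 = 355000 kJ/m²/yr
Node R: 355000 × 0.08 = 28400 kJ/m²/yr
Node S: 28400 × 0.19 = 5396 kJ/m²/yr
Node T: 5396 × 0.16 = 863.36 kJ/m²/yr

863.36 kJ/m²/yr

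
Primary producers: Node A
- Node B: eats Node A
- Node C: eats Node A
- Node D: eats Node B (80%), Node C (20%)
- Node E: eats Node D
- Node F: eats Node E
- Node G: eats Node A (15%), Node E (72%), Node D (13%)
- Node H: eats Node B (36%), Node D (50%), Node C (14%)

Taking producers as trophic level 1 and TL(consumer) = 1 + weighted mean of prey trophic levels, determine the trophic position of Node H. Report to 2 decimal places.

Node B: 1 + 1 = 2
Node C: 1 + 1 = 2
Node D: 1 + (0.8×2 + 0.2×2) = 3
Node E: 1 + 3 = 4
Node F: 1 + 4 = 5
Node G: 1 + (0.15×1 + 0.72×4 + 0.13×3) = 4.42
Node H: 1 + (0.36×2 + 0.5×3 + 0.14×2) = 3.5

3.50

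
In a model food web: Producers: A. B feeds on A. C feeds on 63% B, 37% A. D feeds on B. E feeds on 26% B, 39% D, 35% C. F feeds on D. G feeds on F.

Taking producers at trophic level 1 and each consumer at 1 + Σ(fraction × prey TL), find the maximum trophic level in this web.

5

B: 1 + 1 = 2
C: 1 + (0.63×2 + 0.37×1) = 2.63
D: 1 + 2 = 3
E: 1 + (0.26×2 + 0.39×3 + 0.35×2.63) = 3.6105
F: 1 + 3 = 4
G: 1 + 4 = 5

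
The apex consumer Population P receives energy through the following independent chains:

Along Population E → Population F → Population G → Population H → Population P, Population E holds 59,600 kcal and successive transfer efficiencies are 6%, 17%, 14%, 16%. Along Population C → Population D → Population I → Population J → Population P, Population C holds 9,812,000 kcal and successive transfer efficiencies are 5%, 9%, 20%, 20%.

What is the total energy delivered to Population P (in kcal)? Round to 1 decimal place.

Via Population E: 59600 × 0.06 × 0.17 × 0.14 × 0.16 = 13.617408 kcal
Via Population C: 9812000 × 0.05 × 0.09 × 0.2 × 0.2 = 1766.16 kcal
Total at Population P: 13.617408 + 1766.16 = 1779.777408 kcal

1779.8 kcal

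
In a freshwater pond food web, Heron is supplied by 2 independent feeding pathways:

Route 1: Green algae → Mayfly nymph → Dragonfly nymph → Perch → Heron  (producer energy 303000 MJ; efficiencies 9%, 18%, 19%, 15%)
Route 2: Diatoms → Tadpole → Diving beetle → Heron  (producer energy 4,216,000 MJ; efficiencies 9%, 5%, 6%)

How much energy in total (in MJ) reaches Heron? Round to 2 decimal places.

1278.22 MJ

Route 1: 303000 × 0.09 × 0.18 × 0.19 × 0.15 = 139.8951 MJ
Route 2: 4216000 × 0.09 × 0.05 × 0.06 = 1138.32 MJ
Total at Heron: 139.8951 + 1138.32 = 1278.2151 MJ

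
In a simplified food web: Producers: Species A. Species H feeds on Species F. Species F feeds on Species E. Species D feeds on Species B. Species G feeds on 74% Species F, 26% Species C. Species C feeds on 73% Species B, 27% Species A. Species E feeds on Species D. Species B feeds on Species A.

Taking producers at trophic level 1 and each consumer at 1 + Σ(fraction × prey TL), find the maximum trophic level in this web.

Species B: 1 + 1 = 2
Species C: 1 + (0.73×2 + 0.27×1) = 2.73
Species D: 1 + 2 = 3
Species E: 1 + 3 = 4
Species F: 1 + 4 = 5
Species G: 1 + (0.74×5 + 0.26×2.73) = 5.4098
Species H: 1 + 5 = 6

6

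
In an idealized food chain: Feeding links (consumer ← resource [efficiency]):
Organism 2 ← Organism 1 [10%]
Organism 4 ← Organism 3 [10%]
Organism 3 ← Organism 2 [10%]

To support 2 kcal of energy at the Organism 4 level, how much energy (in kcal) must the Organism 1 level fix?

2000 kcal

Cumulative transfer efficiency: 0.1 × 0.1 × 0.1 = 0.001
Organism 1 energy = 2 / 0.001 = 2000 kcal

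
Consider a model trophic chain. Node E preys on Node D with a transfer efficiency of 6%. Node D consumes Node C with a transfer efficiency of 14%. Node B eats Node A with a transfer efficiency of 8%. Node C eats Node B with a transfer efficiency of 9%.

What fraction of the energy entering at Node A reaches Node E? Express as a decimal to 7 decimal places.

0.0000605

Product of link efficiencies: 0.08 × 0.09 × 0.14 × 0.06 = 0.00006048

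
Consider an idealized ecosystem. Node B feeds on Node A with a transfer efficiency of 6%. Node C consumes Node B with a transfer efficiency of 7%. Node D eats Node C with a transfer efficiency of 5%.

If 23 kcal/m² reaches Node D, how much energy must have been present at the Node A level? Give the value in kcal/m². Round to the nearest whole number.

Cumulative transfer efficiency: 0.06 × 0.07 × 0.05 = 0.00021
Node A energy = 23 / 0.00021 = 109524 kcal/m²

109524 kcal/m²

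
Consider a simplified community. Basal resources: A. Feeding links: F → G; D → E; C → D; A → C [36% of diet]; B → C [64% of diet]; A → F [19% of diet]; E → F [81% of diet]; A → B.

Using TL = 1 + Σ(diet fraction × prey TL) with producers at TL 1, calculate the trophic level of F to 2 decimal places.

B: 1 + 1 = 2
C: 1 + (0.36×1 + 0.64×2) = 2.64
D: 1 + 2.64 = 3.64
E: 1 + 3.64 = 4.64
F: 1 + (0.19×1 + 0.81×4.64) = 4.9484
G: 1 + 4.9484 = 5.9484

4.95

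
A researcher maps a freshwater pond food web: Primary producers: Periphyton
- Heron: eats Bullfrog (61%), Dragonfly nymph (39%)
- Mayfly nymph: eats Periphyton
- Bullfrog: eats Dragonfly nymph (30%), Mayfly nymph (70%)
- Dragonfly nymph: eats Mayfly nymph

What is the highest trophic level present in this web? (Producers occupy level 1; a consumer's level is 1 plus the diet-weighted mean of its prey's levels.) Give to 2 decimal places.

Mayfly nymph: 1 + 1 = 2
Dragonfly nymph: 1 + 2 = 3
Bullfrog: 1 + (0.3×3 + 0.7×2) = 3.3
Heron: 1 + (0.61×3.3 + 0.39×3) = 4.183

4.18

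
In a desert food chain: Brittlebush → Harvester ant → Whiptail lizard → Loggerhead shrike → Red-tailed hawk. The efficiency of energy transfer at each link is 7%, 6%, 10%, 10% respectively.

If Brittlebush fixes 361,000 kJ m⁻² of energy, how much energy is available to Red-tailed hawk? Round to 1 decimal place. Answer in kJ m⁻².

15.2 kJ m⁻²

Harvester ant: 361000 × 0.07 = 25270 kJ m⁻²
Whiptail lizard: 25270 × 0.06 = 1516.2 kJ m⁻²
Loggerhead shrike: 1516.2 × 0.1 = 151.62 kJ m⁻²
Red-tailed hawk: 151.62 × 0.1 = 15.162 kJ m⁻²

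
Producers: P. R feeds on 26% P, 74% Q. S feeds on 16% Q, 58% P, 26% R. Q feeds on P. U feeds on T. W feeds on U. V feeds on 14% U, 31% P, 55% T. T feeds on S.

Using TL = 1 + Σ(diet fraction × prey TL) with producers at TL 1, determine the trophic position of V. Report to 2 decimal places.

3.94

Q: 1 + 1 = 2
R: 1 + (0.26×1 + 0.74×2) = 2.74
S: 1 + (0.16×2 + 0.58×1 + 0.26×2.74) = 2.6124
T: 1 + 2.6124 = 3.6124
U: 1 + 3.6124 = 4.6124
V: 1 + (0.14×4.6124 + 0.31×1 + 0.55×3.6124) = 3.942556
W: 1 + 4.6124 = 5.6124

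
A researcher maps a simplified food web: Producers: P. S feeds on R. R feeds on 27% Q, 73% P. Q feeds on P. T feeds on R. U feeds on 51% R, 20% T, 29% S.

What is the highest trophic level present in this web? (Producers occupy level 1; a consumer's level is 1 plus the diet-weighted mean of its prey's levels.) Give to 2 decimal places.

Q: 1 + 1 = 2
R: 1 + (0.27×2 + 0.73×1) = 2.27
S: 1 + 2.27 = 3.27
T: 1 + 2.27 = 3.27
U: 1 + (0.51×2.27 + 0.2×3.27 + 0.29×3.27) = 3.76

3.76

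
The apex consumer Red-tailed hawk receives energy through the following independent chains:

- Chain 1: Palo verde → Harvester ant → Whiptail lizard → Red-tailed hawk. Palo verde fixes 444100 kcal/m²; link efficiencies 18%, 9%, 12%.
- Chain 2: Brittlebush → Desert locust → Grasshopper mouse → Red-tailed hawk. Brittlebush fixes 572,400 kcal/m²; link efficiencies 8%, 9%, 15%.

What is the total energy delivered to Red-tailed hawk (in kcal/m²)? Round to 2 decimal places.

1481.52 kcal/m²

Chain 1: 444100 × 0.18 × 0.09 × 0.12 = 863.3304 kcal/m²
Chain 2: 572400 × 0.08 × 0.09 × 0.15 = 618.192 kcal/m²
Total at Red-tailed hawk: 863.3304 + 618.192 = 1481.5224 kcal/m²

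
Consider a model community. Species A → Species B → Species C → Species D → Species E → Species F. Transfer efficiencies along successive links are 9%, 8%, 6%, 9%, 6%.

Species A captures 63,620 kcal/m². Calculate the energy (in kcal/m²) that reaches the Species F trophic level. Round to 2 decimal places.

Species B: 63620 × 0.09 = 5725.8 kcal/m²
Species C: 5725.8 × 0.08 = 458.064 kcal/m²
Species D: 458.064 × 0.06 = 27.48384 kcal/m²
Species E: 27.48384 × 0.09 = 2.4735456 kcal/m²
Species F: 2.4735456 × 0.06 = 0.148412736 kcal/m²

0.15 kcal/m²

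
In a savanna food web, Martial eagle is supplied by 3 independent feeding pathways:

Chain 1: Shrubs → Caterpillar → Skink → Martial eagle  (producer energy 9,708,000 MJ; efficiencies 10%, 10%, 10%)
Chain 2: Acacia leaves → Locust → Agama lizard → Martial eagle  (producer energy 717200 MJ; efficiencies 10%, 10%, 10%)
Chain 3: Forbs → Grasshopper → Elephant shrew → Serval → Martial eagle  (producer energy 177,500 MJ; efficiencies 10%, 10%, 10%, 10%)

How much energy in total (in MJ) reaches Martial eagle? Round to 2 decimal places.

Chain 1: 9708000 × 0.1 × 0.1 × 0.1 = 9708 MJ
Chain 2: 717200 × 0.1 × 0.1 × 0.1 = 717.2 MJ
Chain 3: 177500 × 0.1 × 0.1 × 0.1 × 0.1 = 17.75 MJ
Total at Martial eagle: 9708 + 717.2 + 17.75 = 10442.95 MJ

10442.95 MJ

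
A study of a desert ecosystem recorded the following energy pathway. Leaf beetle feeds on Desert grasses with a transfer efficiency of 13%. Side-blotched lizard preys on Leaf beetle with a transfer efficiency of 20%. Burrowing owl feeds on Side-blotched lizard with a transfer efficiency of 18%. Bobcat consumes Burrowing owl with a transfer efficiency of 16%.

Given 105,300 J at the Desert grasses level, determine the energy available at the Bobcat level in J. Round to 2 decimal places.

78.85 J

Leaf beetle: 105300 × 0.13 = 13689 J
Side-blotched lizard: 13689 × 0.2 = 2737.8 J
Burrowing owl: 2737.8 × 0.18 = 492.804 J
Bobcat: 492.804 × 0.16 = 78.84864 J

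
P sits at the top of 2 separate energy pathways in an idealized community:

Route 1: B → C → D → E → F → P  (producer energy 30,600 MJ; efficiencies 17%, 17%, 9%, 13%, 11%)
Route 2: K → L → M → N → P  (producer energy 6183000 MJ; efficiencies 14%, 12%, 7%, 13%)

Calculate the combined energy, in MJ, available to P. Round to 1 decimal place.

946.4 MJ

Route 1: 30600 × 0.17 × 0.17 × 0.09 × 0.13 × 0.11 = 1.13814558 MJ
Route 2: 6183000 × 0.14 × 0.12 × 0.07 × 0.13 = 945.25704 MJ
Total at P: 1.13814558 + 945.25704 = 946.39518558 MJ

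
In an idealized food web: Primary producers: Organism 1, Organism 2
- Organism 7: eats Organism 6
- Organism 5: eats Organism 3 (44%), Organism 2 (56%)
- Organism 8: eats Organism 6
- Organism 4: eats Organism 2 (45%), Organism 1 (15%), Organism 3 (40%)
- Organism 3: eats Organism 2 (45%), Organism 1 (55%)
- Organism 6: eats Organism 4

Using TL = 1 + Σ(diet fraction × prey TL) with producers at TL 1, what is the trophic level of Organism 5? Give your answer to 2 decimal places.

2.44

Organism 3: 1 + (0.45×1 + 0.55×1) = 2
Organism 4: 1 + (0.45×1 + 0.15×1 + 0.4×2) = 2.4
Organism 5: 1 + (0.44×2 + 0.56×1) = 2.44
Organism 6: 1 + 2.4 = 3.4
Organism 7: 1 + 3.4 = 4.4
Organism 8: 1 + 3.4 = 4.4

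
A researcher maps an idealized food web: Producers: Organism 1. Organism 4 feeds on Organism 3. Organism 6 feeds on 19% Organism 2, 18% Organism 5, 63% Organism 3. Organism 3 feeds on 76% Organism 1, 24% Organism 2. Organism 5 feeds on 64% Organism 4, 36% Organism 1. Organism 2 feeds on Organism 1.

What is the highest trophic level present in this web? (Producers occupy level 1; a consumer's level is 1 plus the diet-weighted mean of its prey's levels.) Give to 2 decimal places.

3.43

Organism 2: 1 + 1 = 2
Organism 3: 1 + (0.76×1 + 0.24×2) = 2.24
Organism 4: 1 + 2.24 = 3.24
Organism 5: 1 + (0.64×3.24 + 0.36×1) = 3.4336
Organism 6: 1 + (0.19×2 + 0.18×3.4336 + 0.63×2.24) = 3.409248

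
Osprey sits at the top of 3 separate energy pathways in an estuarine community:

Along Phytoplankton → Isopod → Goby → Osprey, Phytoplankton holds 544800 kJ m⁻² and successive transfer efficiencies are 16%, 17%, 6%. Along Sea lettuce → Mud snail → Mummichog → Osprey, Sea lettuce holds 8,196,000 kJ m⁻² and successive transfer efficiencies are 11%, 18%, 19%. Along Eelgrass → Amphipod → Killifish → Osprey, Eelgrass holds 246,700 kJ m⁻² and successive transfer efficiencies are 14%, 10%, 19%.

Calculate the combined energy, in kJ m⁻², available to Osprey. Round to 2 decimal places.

Via Phytoplankton: 544800 × 0.16 × 0.17 × 0.06 = 889.1136 kJ m⁻²
Via Sea lettuce: 8196000 × 0.11 × 0.18 × 0.19 = 30833.352 kJ m⁻²
Via Eelgrass: 246700 × 0.14 × 0.1 × 0.19 = 656.222 kJ m⁻²
Total at Osprey: 889.1136 + 30833.352 + 656.222 = 32378.6876 kJ m⁻²

32378.69 kJ m⁻²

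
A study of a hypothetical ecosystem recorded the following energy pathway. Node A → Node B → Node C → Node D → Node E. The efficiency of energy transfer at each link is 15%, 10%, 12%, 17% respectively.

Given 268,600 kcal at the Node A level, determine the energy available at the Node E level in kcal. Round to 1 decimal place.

82.2 kcal

Node B: 268600 × 0.15 = 40290 kcal
Node C: 40290 × 0.1 = 4029 kcal
Node D: 4029 × 0.12 = 483.48 kcal
Node E: 483.48 × 0.17 = 82.1916 kcal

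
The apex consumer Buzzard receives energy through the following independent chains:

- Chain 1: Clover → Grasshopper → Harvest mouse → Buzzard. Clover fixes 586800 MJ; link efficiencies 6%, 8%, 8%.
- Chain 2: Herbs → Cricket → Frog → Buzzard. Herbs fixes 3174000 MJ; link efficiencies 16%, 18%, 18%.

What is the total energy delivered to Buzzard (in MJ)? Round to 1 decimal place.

Chain 1: 586800 × 0.06 × 0.08 × 0.08 = 225.3312 MJ
Chain 2: 3174000 × 0.16 × 0.18 × 0.18 = 16454.016 MJ
Total at Buzzard: 225.3312 + 16454.016 = 16679.3472 MJ

16679.3 MJ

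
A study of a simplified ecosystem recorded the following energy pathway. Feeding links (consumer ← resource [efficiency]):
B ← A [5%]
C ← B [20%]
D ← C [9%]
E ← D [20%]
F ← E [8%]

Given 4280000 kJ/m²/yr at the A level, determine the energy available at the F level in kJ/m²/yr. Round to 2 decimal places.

B: 4280000 × 0.05 = 214000 kJ/m²/yr
C: 214000 × 0.2 = 42800 kJ/m²/yr
D: 42800 × 0.09 = 3852 kJ/m²/yr
E: 3852 × 0.2 = 770.4 kJ/m²/yr
F: 770.4 × 0.08 = 61.632 kJ/m²/yr

61.63 kJ/m²/yr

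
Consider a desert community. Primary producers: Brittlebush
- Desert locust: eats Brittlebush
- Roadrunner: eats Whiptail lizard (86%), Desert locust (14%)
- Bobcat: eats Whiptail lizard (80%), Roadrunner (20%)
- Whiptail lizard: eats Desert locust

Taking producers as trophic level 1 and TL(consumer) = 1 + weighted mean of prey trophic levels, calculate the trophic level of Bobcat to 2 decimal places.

4.17

Desert locust: 1 + 1 = 2
Whiptail lizard: 1 + 2 = 3
Roadrunner: 1 + (0.86×3 + 0.14×2) = 3.86
Bobcat: 1 + (0.8×3 + 0.2×3.86) = 4.172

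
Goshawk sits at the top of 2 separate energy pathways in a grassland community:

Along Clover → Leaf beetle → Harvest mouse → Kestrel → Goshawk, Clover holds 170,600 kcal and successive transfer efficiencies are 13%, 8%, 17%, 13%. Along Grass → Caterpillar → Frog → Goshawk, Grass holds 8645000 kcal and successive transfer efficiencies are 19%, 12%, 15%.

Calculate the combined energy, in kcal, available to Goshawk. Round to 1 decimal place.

Via Clover: 170600 × 0.13 × 0.08 × 0.17 × 0.13 = 39.210704 kcal
Via Grass: 8645000 × 0.19 × 0.12 × 0.15 = 29565.9 kcal
Total at Goshawk: 39.210704 + 29565.9 = 29605.110704 kcal

29605.1 kcal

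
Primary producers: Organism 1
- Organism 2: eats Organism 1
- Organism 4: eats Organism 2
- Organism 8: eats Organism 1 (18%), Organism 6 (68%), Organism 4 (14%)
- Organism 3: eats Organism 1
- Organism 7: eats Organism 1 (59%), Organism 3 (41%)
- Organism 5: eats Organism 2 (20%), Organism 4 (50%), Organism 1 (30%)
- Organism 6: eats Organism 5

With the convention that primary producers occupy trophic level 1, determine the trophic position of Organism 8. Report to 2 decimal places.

4.46

Organism 2: 1 + 1 = 2
Organism 3: 1 + 1 = 2
Organism 4: 1 + 2 = 3
Organism 5: 1 + (0.2×2 + 0.5×3 + 0.3×1) = 3.2
Organism 6: 1 + 3.2 = 4.2
Organism 7: 1 + (0.59×1 + 0.41×2) = 2.41
Organism 8: 1 + (0.18×1 + 0.68×4.2 + 0.14×3) = 4.456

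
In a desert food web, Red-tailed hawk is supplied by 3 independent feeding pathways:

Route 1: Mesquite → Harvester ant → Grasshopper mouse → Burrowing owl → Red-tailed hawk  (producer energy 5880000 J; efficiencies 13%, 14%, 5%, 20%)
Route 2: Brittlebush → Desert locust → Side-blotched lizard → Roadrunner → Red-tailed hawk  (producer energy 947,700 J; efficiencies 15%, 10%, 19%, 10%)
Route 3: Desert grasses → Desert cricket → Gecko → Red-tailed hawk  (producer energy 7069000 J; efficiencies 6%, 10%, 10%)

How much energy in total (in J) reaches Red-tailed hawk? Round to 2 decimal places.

5581.65 J

Route 1: 5880000 × 0.13 × 0.14 × 0.05 × 0.2 = 1070.16 J
Route 2: 947700 × 0.15 × 0.1 × 0.19 × 0.1 = 270.0945 J
Route 3: 7069000 × 0.06 × 0.1 × 0.1 = 4241.4 J
Total at Red-tailed hawk: 1070.16 + 270.0945 + 4241.4 = 5581.6545 J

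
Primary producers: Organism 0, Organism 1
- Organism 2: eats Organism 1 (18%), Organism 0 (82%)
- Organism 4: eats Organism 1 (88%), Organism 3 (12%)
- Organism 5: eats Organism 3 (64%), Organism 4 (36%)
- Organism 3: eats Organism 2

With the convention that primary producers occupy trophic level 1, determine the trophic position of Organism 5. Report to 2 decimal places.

3.73

Organism 2: 1 + (0.18×1 + 0.82×1) = 2
Organism 3: 1 + 2 = 3
Organism 4: 1 + (0.88×1 + 0.12×3) = 2.24
Organism 5: 1 + (0.64×3 + 0.36×2.24) = 3.7264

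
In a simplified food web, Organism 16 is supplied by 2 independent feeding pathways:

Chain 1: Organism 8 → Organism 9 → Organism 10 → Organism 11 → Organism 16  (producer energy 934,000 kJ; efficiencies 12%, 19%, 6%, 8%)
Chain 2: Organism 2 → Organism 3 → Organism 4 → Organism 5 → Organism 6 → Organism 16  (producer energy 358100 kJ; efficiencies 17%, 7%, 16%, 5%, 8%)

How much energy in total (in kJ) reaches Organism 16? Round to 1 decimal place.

Chain 1: 934000 × 0.12 × 0.19 × 0.06 × 0.08 = 102.21696 kJ
Chain 2: 358100 × 0.17 × 0.07 × 0.16 × 0.05 × 0.08 = 2.7272896 kJ
Total at Organism 16: 102.21696 + 2.7272896 = 104.9442496 kJ

104.9 kJ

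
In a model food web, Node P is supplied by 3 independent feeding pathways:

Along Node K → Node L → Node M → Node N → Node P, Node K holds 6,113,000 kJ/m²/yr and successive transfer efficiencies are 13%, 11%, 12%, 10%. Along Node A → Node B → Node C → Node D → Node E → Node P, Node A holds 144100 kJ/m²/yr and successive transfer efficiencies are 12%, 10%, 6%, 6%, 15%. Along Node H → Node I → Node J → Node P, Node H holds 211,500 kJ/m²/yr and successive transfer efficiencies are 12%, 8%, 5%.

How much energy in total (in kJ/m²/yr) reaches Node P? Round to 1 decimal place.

1151.4 kJ/m²/yr

Via Node K: 6113000 × 0.13 × 0.11 × 0.12 × 0.1 = 1048.9908 kJ/m²/yr
Via Node A: 144100 × 0.12 × 0.1 × 0.06 × 0.06 × 0.15 = 0.933768 kJ/m²/yr
Via Node H: 211500 × 0.12 × 0.08 × 0.05 = 101.52 kJ/m²/yr
Total at Node P: 1048.9908 + 0.933768 + 101.52 = 1151.444568 kJ/m²/yr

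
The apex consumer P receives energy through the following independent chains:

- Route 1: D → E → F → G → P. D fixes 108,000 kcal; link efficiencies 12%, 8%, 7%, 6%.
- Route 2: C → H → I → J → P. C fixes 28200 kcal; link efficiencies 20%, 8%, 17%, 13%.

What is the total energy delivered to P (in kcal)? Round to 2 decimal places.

Route 1: 108000 × 0.12 × 0.08 × 0.07 × 0.06 = 4.35456 kcal
Route 2: 28200 × 0.2 × 0.08 × 0.17 × 0.13 = 9.97152 kcal
Total at P: 4.35456 + 9.97152 = 14.32608 kcal

14.33 kcal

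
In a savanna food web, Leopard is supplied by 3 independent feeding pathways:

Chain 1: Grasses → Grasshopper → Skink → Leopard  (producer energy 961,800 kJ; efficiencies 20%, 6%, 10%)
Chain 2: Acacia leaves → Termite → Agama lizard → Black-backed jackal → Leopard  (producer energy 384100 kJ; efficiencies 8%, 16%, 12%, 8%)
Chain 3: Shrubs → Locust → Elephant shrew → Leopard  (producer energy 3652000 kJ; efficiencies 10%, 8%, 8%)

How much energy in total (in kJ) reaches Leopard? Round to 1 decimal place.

Chain 1: 961800 × 0.2 × 0.06 × 0.1 = 1154.16 kJ
Chain 2: 384100 × 0.08 × 0.16 × 0.12 × 0.08 = 47.198208 kJ
Chain 3: 3652000 × 0.1 × 0.08 × 0.08 = 2337.28 kJ
Total at Leopard: 1154.16 + 47.198208 + 2337.28 = 3538.638208 kJ

3538.6 kJ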